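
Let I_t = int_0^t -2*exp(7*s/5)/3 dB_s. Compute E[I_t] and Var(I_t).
E[I_t] = 0; Var(I_t) = 10*exp(14*t/5)/63 - 10/63

The Itô integral of a deterministic integrand f(s) has mean 0 because each increment f(s) * (B_{s+ds} - B_s) has mean 0. By the Itô isometry:
  Var( int_0^t f(s) dB_s ) = E[ (int_0^t f(s) dB_s)^2 ] = int_0^t f(s)^2 ds.
Here f(s) = -2*exp(7*s/5)/3, so f(s)^2 = 4*exp(14*s/5)/9. Integrate:
  int_0^t (4*exp(14*s/5)/9) ds = 10*exp(14*t/5)/63 - 10/63.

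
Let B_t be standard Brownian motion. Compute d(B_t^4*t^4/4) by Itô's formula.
d(B_t^4*t^4/4) = (B_t^2*t^3*(B_t^2 + 3*t/2)) dt + (B_t^3*t^4) dB_t

Itô's formula for f(t, x): d f(t, B_t) = (f_t + (1/2) f_xx) dt + f_x dB_t. Compute partials of f(t, x) = t^4*x^4/4:
  f_t(t,x)  = t^3*x^4
  f_x(t,x)  = t^4*x^3
  f_xx(t,x) = 3*t^4*x^2
Assemble drift = f_t + (1/2) f_xx = t^3*x^2*(3*t/2 + x^2) and diffusion = f_x = t^4*x^3. Substituting x = B_t:
  d(B_t^4*t^4/4) = (B_t^2*t^3*(B_t^2 + 3*t/2)) dt + (B_t^3*t^4) dB_t.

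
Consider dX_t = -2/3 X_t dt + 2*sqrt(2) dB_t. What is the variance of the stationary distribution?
lim Var(X_t) = 6

The OU SDE dX = -theta X dt + sigma dB admits the integrating factor exp(theta t): d(exp(theta t) X_t) = sigma exp(theta t) dB_t. Integrating from 0 to t gives X_t = x_0 * exp(-theta t) + sigma * int_0^t exp(-theta (t-s)) dB_s for any initial x_0. The Itô integral has variance (by the Itô isometry) sigma^2 * int_0^t exp(-2 theta (t - s)) ds = sigma^2 * (1 - exp(-2 theta t)) / (2 theta), independent of x_0.
With theta = 2/3, sigma = 2*sqrt(2):
  Var(X_t) = (2*sqrt(2))^2 * (1 - exp(-2*2/3 t)) / (2 * 2/3) = 6 - 6*exp(-4*t/3).
As t -> infinity, exp(-2*2/3 t) -> 0, so the stationary variance is sigma^2 / (2 theta) = 6.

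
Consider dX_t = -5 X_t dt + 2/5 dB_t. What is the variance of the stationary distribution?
lim Var(X_t) = 2/125

The OU SDE dX = -theta X dt + sigma dB admits the integrating factor exp(theta t): d(exp(theta t) X_t) = sigma exp(theta t) dB_t. Integrating from 0 to t gives X_t = x_0 * exp(-theta t) + sigma * int_0^t exp(-theta (t-s)) dB_s for any initial x_0. The Itô integral has variance (by the Itô isometry) sigma^2 * int_0^t exp(-2 theta (t - s)) ds = sigma^2 * (1 - exp(-2 theta t)) / (2 theta), independent of x_0.
With theta = 5, sigma = 2/5:
  Var(X_t) = (2/5)^2 * (1 - exp(-2*5 t)) / (2 * 5) = 2/125 - 2*exp(-10*t)/125.
As t -> infinity, exp(-2*5 t) -> 0, so the stationary variance is sigma^2 / (2 theta) = 2/125.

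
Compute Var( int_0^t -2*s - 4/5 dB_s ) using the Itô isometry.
Var = 4*t*(25*t^2 + 30*t + 12)/75

The Itô integral of a deterministic integrand f(s) has mean 0 because each increment f(s) * (B_{s+ds} - B_s) has mean 0. By the Itô isometry:
  Var( int_0^t f(s) dB_s ) = E[ (int_0^t f(s) dB_s)^2 ] = int_0^t f(s)^2 ds.
Here f(s) = -2*s - 4/5, so f(s)^2 = 4*(5*s + 2)^2/25. Integrate:
  int_0^t (4*(5*s + 2)^2/25) ds = 4*t*(25*t^2 + 30*t + 12)/75.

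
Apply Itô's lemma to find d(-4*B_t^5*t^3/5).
d(-4*B_t^5*t^3/5) = (B_t^3*t^2*(-12*B_t^2/5 - 8*t)) dt + (-4*B_t^4*t^3) dB_t

Itô's formula for f(t, x): d f(t, B_t) = (f_t + (1/2) f_xx) dt + f_x dB_t. Compute partials of f(t, x) = -4*t^3*x^5/5:
  f_t(t,x)  = -12*t^2*x^5/5
  f_x(t,x)  = -4*t^3*x^4
  f_xx(t,x) = -16*t^3*x^3
Assemble drift = f_t + (1/2) f_xx = t^2*x^3*(-8*t - 12*x^2/5) and diffusion = f_x = -4*t^3*x^4. Substituting x = B_t:
  d(-4*B_t^5*t^3/5) = (B_t^3*t^2*(-12*B_t^2/5 - 8*t)) dt + (-4*B_t^4*t^3) dB_t.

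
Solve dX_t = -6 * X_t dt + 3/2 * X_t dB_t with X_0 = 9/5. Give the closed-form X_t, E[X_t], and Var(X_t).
X_t = 9/5 * exp((-57/8) t + (3/2) B_t); E[X_t] = 9*exp(-6*t)/5; Var(X_t) = (81*exp(9*t/4) - 81)*exp(-12*t)/25

For GBM dX = mu X dt + sigma X dB with X_0 = x_0, apply Itô to Y = log X: dY = (mu - sigma^2/2) dt + sigma dB, so Y_t = log(x_0) + (mu - sigma^2/2) t + sigma B_t and hence X_t = x_0 * exp((mu - sigma^2/2) t + sigma B_t).
With mu = -6, sigma = 3/2, x_0 = 9/5, this gives:
  X_t = 9/5 * exp((-57/8) * t + (3/2) * B_t).
Since sigma*B_t ~ Normal(0, sigma^2 t), E[exp(sigma*B_t)] = exp(sigma^2 t / 2); so E[X_t] = x_0 * exp((mu - sigma^2/2) t) * exp(sigma^2 t / 2) = x_0 * exp(mu t) = 9*exp(-6*t)/5.
Var(X_t) = E[X_t^2] - (E[X_t])^2 = x_0^2 * exp(2 mu t) * (exp(sigma^2 t) - 1) = (81*exp(9*t/4) - 81)*exp(-12*t)/25.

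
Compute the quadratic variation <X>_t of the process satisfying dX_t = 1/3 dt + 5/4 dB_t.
<X>_t = 25*t/16

For an Itô process dX_t = a(t) dt + b(t) dB_t, the quadratic variation is <X>_t = int_0^t b(s)^2 ds (the drift term does not contribute). Here b(s) = 5/4, so
  b(s)^2 = 25/16.
Integrating from 0 to t:
  <X>_t = int_0^t (25/16) ds = 25*t/16.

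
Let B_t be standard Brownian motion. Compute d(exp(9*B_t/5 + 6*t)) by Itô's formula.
d(exp(9*B_t/5 + 6*t)) = (381*exp(9*B_t/5 + 6*t)/50) dt + (9*exp(9*B_t/5 + 6*t)/5) dB_t

Itô's formula for f(t, x): d f(t, B_t) = (f_t + (1/2) f_xx) dt + f_x dB_t. Compute partials of f(t, x) = exp(6*t + 9*x/5):
  f_t(t,x)  = 6*exp(6*t + 9*x/5)
  f_x(t,x)  = 9*exp(6*t + 9*x/5)/5
  f_xx(t,x) = 81*exp(6*t + 9*x/5)/25
Assemble drift = f_t + (1/2) f_xx = 381*exp(6*t + 9*x/5)/50 and diffusion = f_x = 9*exp(6*t + 9*x/5)/5. Substituting x = B_t:
  d(exp(9*B_t/5 + 6*t)) = (381*exp(9*B_t/5 + 6*t)/50) dt + (9*exp(9*B_t/5 + 6*t)/5) dB_t.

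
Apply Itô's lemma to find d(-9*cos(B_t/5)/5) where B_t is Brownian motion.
d(-9*cos(B_t/5)/5) = (9*cos(B_t/5)/250) dt + (9*sin(B_t/5)/25) dB_t

Itô's formula for f(B_t) gives d f(B_t) = f'(B_t) dB_t + (1/2) f''(B_t) dt. Compute derivatives of f(x) = -9*cos(x/5)/5:
  f'(x)  = 9*sin(x/5)/25
  f''(x) = 9*cos(x/5)/125
Substitute x = B_t and multiply the f'' term by 1/2:
  drift     = (1/2) * (9*cos(x/5)/125) evaluated at B_t = 9*cos(B_t/5)/250
  diffusion = (9*sin(x/5)/25) evaluated at B_t = 9*sin(B_t/5)/25
Therefore d(-9*cos(B_t/5)/5) = (9*cos(B_t/5)/250) dt + (9*sin(B_t/5)/25) dB_t.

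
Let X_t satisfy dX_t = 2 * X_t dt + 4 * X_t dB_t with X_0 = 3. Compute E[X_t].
E[X_t] = 3*exp(2*t)

For GBM dX = mu X dt + sigma X dB with X_0 = x_0, apply Itô to Y = log X: dY = (mu - sigma^2/2) dt + sigma dB, so Y_t = log(x_0) + (mu - sigma^2/2) t + sigma B_t and hence X_t = x_0 * exp((mu - sigma^2/2) t + sigma B_t).
With mu = 2, sigma = 4, x_0 = 3, this gives:
  X_t = 3 * exp((-6) * t + (4) * B_t).
Since sigma*B_t ~ Normal(0, sigma^2 t), E[exp(sigma*B_t)] = exp(sigma^2 t / 2); so E[X_t] = x_0 * exp((mu - sigma^2/2) t) * exp(sigma^2 t / 2) = x_0 * exp(mu t) = 3*exp(2*t).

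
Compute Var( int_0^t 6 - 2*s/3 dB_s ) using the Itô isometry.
Var = 4*t*(t^2 - 27*t + 243)/27

The Itô integral of a deterministic integrand f(s) has mean 0 because each increment f(s) * (B_{s+ds} - B_s) has mean 0. By the Itô isometry:
  Var( int_0^t f(s) dB_s ) = E[ (int_0^t f(s) dB_s)^2 ] = int_0^t f(s)^2 ds.
Here f(s) = 6 - 2*s/3, so f(s)^2 = 4*(s - 9)^2/9. Integrate:
  int_0^t (4*(s - 9)^2/9) ds = 4*t*(t^2 - 27*t + 243)/27.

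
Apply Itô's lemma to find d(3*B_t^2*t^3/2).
d(3*B_t^2*t^3/2) = (3*t^2*(3*B_t^2 + t)/2) dt + (3*B_t*t^3) dB_t

Itô's formula for f(t, x): d f(t, B_t) = (f_t + (1/2) f_xx) dt + f_x dB_t. Compute partials of f(t, x) = 3*t^3*x^2/2:
  f_t(t,x)  = 9*t^2*x^2/2
  f_x(t,x)  = 3*t^3*x
  f_xx(t,x) = 3*t^3
Assemble drift = f_t + (1/2) f_xx = 3*t^2*(t + 3*x^2)/2 and diffusion = f_x = 3*t^3*x. Substituting x = B_t:
  d(3*B_t^2*t^3/2) = (3*t^2*(3*B_t^2 + t)/2) dt + (3*B_t*t^3) dB_t.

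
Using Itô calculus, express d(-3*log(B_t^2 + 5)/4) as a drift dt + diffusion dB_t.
d(-3*log(B_t^2 + 5)/4) = (3*(B_t^2 - 5)/(4*(B_t^2 + 5)^2)) dt + (-3*B_t/(2*B_t^2 + 10)) dB_t

Itô's formula for f(B_t) gives d f(B_t) = f'(B_t) dB_t + (1/2) f''(B_t) dt. Compute derivatives of f(x) = -3*log(x^2 + 5)/4:
  f'(x)  = -3*x/(2*x^2 + 10)
  f''(x) = 3*(x^2 - 5)/(2*(x^2 + 5)^2)
Substitute x = B_t and multiply the f'' term by 1/2:
  drift     = (1/2) * (3*(x^2 - 5)/(2*(x^2 + 5)^2)) evaluated at B_t = 3*(B_t^2 - 5)/(4*(B_t^2 + 5)^2)
  diffusion = (-3*x/(2*x^2 + 10)) evaluated at B_t = -3*B_t/(2*B_t^2 + 10)
Therefore d(-3*log(B_t^2 + 5)/4) = (3*(B_t^2 - 5)/(4*(B_t^2 + 5)^2)) dt + (-3*B_t/(2*B_t^2 + 10)) dB_t.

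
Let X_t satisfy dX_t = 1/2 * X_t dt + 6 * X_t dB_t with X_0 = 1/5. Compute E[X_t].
E[X_t] = exp(t/2)/5

For GBM dX = mu X dt + sigma X dB with X_0 = x_0, apply Itô to Y = log X: dY = (mu - sigma^2/2) dt + sigma dB, so Y_t = log(x_0) + (mu - sigma^2/2) t + sigma B_t and hence X_t = x_0 * exp((mu - sigma^2/2) t + sigma B_t).
With mu = 1/2, sigma = 6, x_0 = 1/5, this gives:
  X_t = 1/5 * exp((-35/2) * t + (6) * B_t).
Since sigma*B_t ~ Normal(0, sigma^2 t), E[exp(sigma*B_t)] = exp(sigma^2 t / 2); so E[X_t] = x_0 * exp((mu - sigma^2/2) t) * exp(sigma^2 t / 2) = x_0 * exp(mu t) = exp(t/2)/5.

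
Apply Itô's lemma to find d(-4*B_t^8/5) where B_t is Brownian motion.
d(-4*B_t^8/5) = (-112*B_t^6/5) dt + (-32*B_t^7/5) dB_t

Itô's formula for f(B_t) gives d f(B_t) = f'(B_t) dB_t + (1/2) f''(B_t) dt. Compute derivatives of f(x) = -4*x^8/5:
  f'(x)  = -32*x^7/5
  f''(x) = -224*x^6/5
Substitute x = B_t and multiply the f'' term by 1/2:
  drift     = (1/2) * (-224*x^6/5) evaluated at B_t = -112*B_t^6/5
  diffusion = (-32*x^7/5) evaluated at B_t = -32*B_t^7/5
Therefore d(-4*B_t^8/5) = (-112*B_t^6/5) dt + (-32*B_t^7/5) dB_t.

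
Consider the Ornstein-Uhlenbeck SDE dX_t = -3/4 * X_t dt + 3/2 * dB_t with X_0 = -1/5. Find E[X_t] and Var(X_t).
E[X_t] = -exp(-3*t/4)/5; Var(X_t) = 3/2 - 3*exp(-3*t/2)/2

The OU SDE dX = -theta X dt + sigma dB admits the integrating factor exp(theta t): d(exp(theta t) X_t) = sigma exp(theta t) dB_t. Integrating from 0 to t:
  X_t = x_0 * exp(-theta t) + sigma * int_0^t exp(-theta (t-s)) dB_s.
The Itô integral has mean 0 and (by the Itô isometry) variance sigma^2 * int_0^t exp(-2 theta (t - s)) ds = sigma^2 * (1 - exp(-2 theta t)) / (2 theta).
With theta = 3/4, sigma = 3/2, x_0 = -1/5:
  E[X_t] = -1/5 * exp(-3/4 t) = -exp(-3*t/4)/5
  Var(X_t) = (3/2)^2 * (1 - exp(-2*3/4 t)) / (2 * 3/4) = 3/2 - 3*exp(-3*t/2)/2.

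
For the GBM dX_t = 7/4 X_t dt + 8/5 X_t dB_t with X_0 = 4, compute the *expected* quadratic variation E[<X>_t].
E[<X>_t] = 2048*exp(303*t/50)/303 - 2048/303

<X>_t = int_0^t ((8/5) * X_s)^2 ds. Taking expectation inside the integral: E[<X>_t] = (8/5)^2 * int_0^t E[X_s^2] ds. For GBM, E[X_s^2] = x_0^2 * exp((2 mu + sigma^2) s). Integrating:
  E[<X>_t] = (8/5)^2 * 4^2 * (exp((2*(7/4) + (8/5)^2) t) - 1) / (2*(7/4) + (8/5)^2)
           = (8/5)^2 * 4^2 * (exp((303/50) t) - 1) / (303/50) = 2048*exp(303*t/50)/303 - 2048/303.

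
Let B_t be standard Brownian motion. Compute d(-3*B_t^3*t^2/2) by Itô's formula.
d(-3*B_t^3*t^2/2) = (3*B_t*t*(-2*B_t^2 - 3*t)/2) dt + (-9*B_t^2*t^2/2) dB_t

Itô's formula for f(t, x): d f(t, B_t) = (f_t + (1/2) f_xx) dt + f_x dB_t. Compute partials of f(t, x) = -3*t^2*x^3/2:
  f_t(t,x)  = -3*t*x^3
  f_x(t,x)  = -9*t^2*x^2/2
  f_xx(t,x) = -9*t^2*x
Assemble drift = f_t + (1/2) f_xx = 3*t*x*(-3*t - 2*x^2)/2 and diffusion = f_x = -9*t^2*x^2/2. Substituting x = B_t:
  d(-3*B_t^3*t^2/2) = (3*B_t*t*(-2*B_t^2 - 3*t)/2) dt + (-9*B_t^2*t^2/2) dB_t.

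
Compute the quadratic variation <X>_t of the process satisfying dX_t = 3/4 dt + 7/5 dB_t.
<X>_t = 49*t/25

For an Itô process dX_t = a(t) dt + b(t) dB_t, the quadratic variation is <X>_t = int_0^t b(s)^2 ds (the drift term does not contribute). Here b(s) = 7/5, so
  b(s)^2 = 49/25.
Integrating from 0 to t:
  <X>_t = int_0^t (49/25) ds = 49*t/25.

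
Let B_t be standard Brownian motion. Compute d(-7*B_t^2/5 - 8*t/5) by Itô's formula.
d(-7*B_t^2/5 - 8*t/5) = (-3) dt + (-14*B_t/5) dB_t

Itô's formula for f(t, x): d f(t, B_t) = (f_t + (1/2) f_xx) dt + f_x dB_t. Compute partials of f(t, x) = -8*t/5 - 7*x^2/5:
  f_t(t,x)  = -8/5
  f_x(t,x)  = -14*x/5
  f_xx(t,x) = -14/5
Assemble drift = f_t + (1/2) f_xx = -3 and diffusion = f_x = -14*x/5. Substituting x = B_t:
  d(-7*B_t^2/5 - 8*t/5) = (-3) dt + (-14*B_t/5) dB_t.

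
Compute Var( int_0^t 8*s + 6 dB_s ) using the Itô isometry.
Var = 4*t*(16*t^2 + 36*t + 27)/3

The Itô integral of a deterministic integrand f(s) has mean 0 because each increment f(s) * (B_{s+ds} - B_s) has mean 0. By the Itô isometry:
  Var( int_0^t f(s) dB_s ) = E[ (int_0^t f(s) dB_s)^2 ] = int_0^t f(s)^2 ds.
Here f(s) = 8*s + 6, so f(s)^2 = 4*(4*s + 3)^2. Integrate:
  int_0^t (4*(4*s + 3)^2) ds = 4*t*(16*t^2 + 36*t + 27)/3.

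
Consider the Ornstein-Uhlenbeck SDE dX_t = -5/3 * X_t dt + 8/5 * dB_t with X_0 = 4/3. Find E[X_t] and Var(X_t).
E[X_t] = 4*exp(-5*t/3)/3; Var(X_t) = 96/125 - 96*exp(-10*t/3)/125

The OU SDE dX = -theta X dt + sigma dB admits the integrating factor exp(theta t): d(exp(theta t) X_t) = sigma exp(theta t) dB_t. Integrating from 0 to t:
  X_t = x_0 * exp(-theta t) + sigma * int_0^t exp(-theta (t-s)) dB_s.
The Itô integral has mean 0 and (by the Itô isometry) variance sigma^2 * int_0^t exp(-2 theta (t - s)) ds = sigma^2 * (1 - exp(-2 theta t)) / (2 theta).
With theta = 5/3, sigma = 8/5, x_0 = 4/3:
  E[X_t] = 4/3 * exp(-5/3 t) = 4*exp(-5*t/3)/3
  Var(X_t) = (8/5)^2 * (1 - exp(-2*5/3 t)) / (2 * 5/3) = 96/125 - 96*exp(-10*t/3)/125.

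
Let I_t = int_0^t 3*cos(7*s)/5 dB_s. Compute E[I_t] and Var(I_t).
E[I_t] = 0; Var(I_t) = 9*t/50 + 9*sin(14*t)/700

The Itô integral of a deterministic integrand f(s) has mean 0 because each increment f(s) * (B_{s+ds} - B_s) has mean 0. By the Itô isometry:
  Var( int_0^t f(s) dB_s ) = E[ (int_0^t f(s) dB_s)^2 ] = int_0^t f(s)^2 ds.
Here f(s) = 3*cos(7*s)/5, so f(s)^2 = 9*cos(7*s)^2/25. Integrate:
  int_0^t (9*cos(7*s)^2/25) ds = 9*t/50 + 9*sin(14*t)/700.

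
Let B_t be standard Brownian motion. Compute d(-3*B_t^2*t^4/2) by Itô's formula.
d(-3*B_t^2*t^4/2) = (3*t^3*(-4*B_t^2 - t)/2) dt + (-3*B_t*t^4) dB_t

Itô's formula for f(t, x): d f(t, B_t) = (f_t + (1/2) f_xx) dt + f_x dB_t. Compute partials of f(t, x) = -3*t^4*x^2/2:
  f_t(t,x)  = -6*t^3*x^2
  f_x(t,x)  = -3*t^4*x
  f_xx(t,x) = -3*t^4
Assemble drift = f_t + (1/2) f_xx = 3*t^3*(-t - 4*x^2)/2 and diffusion = f_x = -3*t^4*x. Substituting x = B_t:
  d(-3*B_t^2*t^4/2) = (3*t^3*(-4*B_t^2 - t)/2) dt + (-3*B_t*t^4) dB_t.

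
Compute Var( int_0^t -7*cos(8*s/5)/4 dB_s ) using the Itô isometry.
Var = 49*t/32 + 245*sin(8*t/5)*cos(8*t/5)/256

The Itô integral of a deterministic integrand f(s) has mean 0 because each increment f(s) * (B_{s+ds} - B_s) has mean 0. By the Itô isometry:
  Var( int_0^t f(s) dB_s ) = E[ (int_0^t f(s) dB_s)^2 ] = int_0^t f(s)^2 ds.
Here f(s) = -7*cos(8*s/5)/4, so f(s)^2 = 49*cos(8*s/5)^2/16. Integrate:
  int_0^t (49*cos(8*s/5)^2/16) ds = 49*t/32 + 245*sin(8*t/5)*cos(8*t/5)/256.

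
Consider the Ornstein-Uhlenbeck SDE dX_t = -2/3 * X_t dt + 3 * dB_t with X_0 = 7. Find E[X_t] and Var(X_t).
E[X_t] = 7*exp(-2*t/3); Var(X_t) = 27/4 - 27*exp(-4*t/3)/4

The OU SDE dX = -theta X dt + sigma dB admits the integrating factor exp(theta t): d(exp(theta t) X_t) = sigma exp(theta t) dB_t. Integrating from 0 to t:
  X_t = x_0 * exp(-theta t) + sigma * int_0^t exp(-theta (t-s)) dB_s.
The Itô integral has mean 0 and (by the Itô isometry) variance sigma^2 * int_0^t exp(-2 theta (t - s)) ds = sigma^2 * (1 - exp(-2 theta t)) / (2 theta).
With theta = 2/3, sigma = 3, x_0 = 7:
  E[X_t] = 7 * exp(-2/3 t) = 7*exp(-2*t/3)
  Var(X_t) = (3)^2 * (1 - exp(-2*2/3 t)) / (2 * 2/3) = 27/4 - 27*exp(-4*t/3)/4.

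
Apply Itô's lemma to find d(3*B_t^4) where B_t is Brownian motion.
d(3*B_t^4) = (18*B_t^2) dt + (12*B_t^3) dB_t

Itô's formula for f(B_t) gives d f(B_t) = f'(B_t) dB_t + (1/2) f''(B_t) dt. Compute derivatives of f(x) = 3*x^4:
  f'(x)  = 12*x^3
  f''(x) = 36*x^2
Substitute x = B_t and multiply the f'' term by 1/2:
  drift     = (1/2) * (36*x^2) evaluated at B_t = 18*B_t^2
  diffusion = (12*x^3) evaluated at B_t = 12*B_t^3
Therefore d(3*B_t^4) = (18*B_t^2) dt + (12*B_t^3) dB_t.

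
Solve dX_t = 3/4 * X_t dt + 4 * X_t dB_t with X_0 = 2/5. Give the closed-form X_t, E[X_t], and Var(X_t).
X_t = 2/5 * exp((-29/4) t + (4) B_t); E[X_t] = 2*exp(3*t/4)/5; Var(X_t) = 4*(exp(16*t) - 1)*exp(3*t/2)/25

For GBM dX = mu X dt + sigma X dB with X_0 = x_0, apply Itô to Y = log X: dY = (mu - sigma^2/2) dt + sigma dB, so Y_t = log(x_0) + (mu - sigma^2/2) t + sigma B_t and hence X_t = x_0 * exp((mu - sigma^2/2) t + sigma B_t).
With mu = 3/4, sigma = 4, x_0 = 2/5, this gives:
  X_t = 2/5 * exp((-29/4) * t + (4) * B_t).
Since sigma*B_t ~ Normal(0, sigma^2 t), E[exp(sigma*B_t)] = exp(sigma^2 t / 2); so E[X_t] = x_0 * exp((mu - sigma^2/2) t) * exp(sigma^2 t / 2) = x_0 * exp(mu t) = 2*exp(3*t/4)/5.
Var(X_t) = E[X_t^2] - (E[X_t])^2 = x_0^2 * exp(2 mu t) * (exp(sigma^2 t) - 1) = 4*(exp(16*t) - 1)*exp(3*t/2)/25.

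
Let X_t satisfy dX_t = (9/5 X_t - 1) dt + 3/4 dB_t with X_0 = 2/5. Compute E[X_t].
E[X_t] = 5/9 - 7*exp(9*t/5)/45

Taking expectations and using E[dB_t] = 0, the mean m(t) = E[X_t] satisfies the ODE m'(t) = a m(t) + b with m(0) = x_0. With a = 9/5, b = -1, x_0 = 2/5, the solution is
  m(t) = x_0 * exp(a t) + (b/a) * (exp(a t) - 1)
       = (2/5) * exp((9/5) t) + ((-1)/(9/5)) * (exp((9/5) t) - 1)
       = 5/9 - 7*exp(9*t/5)/45.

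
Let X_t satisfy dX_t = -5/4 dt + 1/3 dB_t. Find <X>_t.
<X>_t = t/9

For an Itô process dX_t = a(t) dt + b(t) dB_t, the quadratic variation is <X>_t = int_0^t b(s)^2 ds (the drift term does not contribute). Here b(s) = 1/3, so
  b(s)^2 = 1/9.
Integrating from 0 to t:
  <X>_t = int_0^t (1/9) ds = t/9.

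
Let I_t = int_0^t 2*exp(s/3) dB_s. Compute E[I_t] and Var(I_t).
E[I_t] = 0; Var(I_t) = 6*exp(2*t/3) - 6

The Itô integral of a deterministic integrand f(s) has mean 0 because each increment f(s) * (B_{s+ds} - B_s) has mean 0. By the Itô isometry:
  Var( int_0^t f(s) dB_s ) = E[ (int_0^t f(s) dB_s)^2 ] = int_0^t f(s)^2 ds.
Here f(s) = 2*exp(s/3), so f(s)^2 = 4*exp(2*s/3). Integrate:
  int_0^t (4*exp(2*s/3)) ds = 6*exp(2*t/3) - 6.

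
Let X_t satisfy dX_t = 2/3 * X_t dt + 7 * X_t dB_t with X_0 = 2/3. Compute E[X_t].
E[X_t] = 2*exp(2*t/3)/3

For GBM dX = mu X dt + sigma X dB with X_0 = x_0, apply Itô to Y = log X: dY = (mu - sigma^2/2) dt + sigma dB, so Y_t = log(x_0) + (mu - sigma^2/2) t + sigma B_t and hence X_t = x_0 * exp((mu - sigma^2/2) t + sigma B_t).
With mu = 2/3, sigma = 7, x_0 = 2/3, this gives:
  X_t = 2/3 * exp((-143/6) * t + (7) * B_t).
Since sigma*B_t ~ Normal(0, sigma^2 t), E[exp(sigma*B_t)] = exp(sigma^2 t / 2); so E[X_t] = x_0 * exp((mu - sigma^2/2) t) * exp(sigma^2 t / 2) = x_0 * exp(mu t) = 2*exp(2*t/3)/3.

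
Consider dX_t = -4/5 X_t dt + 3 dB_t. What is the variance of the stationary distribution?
lim Var(X_t) = 45/8

The OU SDE dX = -theta X dt + sigma dB admits the integrating factor exp(theta t): d(exp(theta t) X_t) = sigma exp(theta t) dB_t. Integrating from 0 to t gives X_t = x_0 * exp(-theta t) + sigma * int_0^t exp(-theta (t-s)) dB_s for any initial x_0. The Itô integral has variance (by the Itô isometry) sigma^2 * int_0^t exp(-2 theta (t - s)) ds = sigma^2 * (1 - exp(-2 theta t)) / (2 theta), independent of x_0.
With theta = 4/5, sigma = 3:
  Var(X_t) = (3)^2 * (1 - exp(-2*4/5 t)) / (2 * 4/5) = 45/8 - 45*exp(-8*t/5)/8.
As t -> infinity, exp(-2*4/5 t) -> 0, so the stationary variance is sigma^2 / (2 theta) = 45/8.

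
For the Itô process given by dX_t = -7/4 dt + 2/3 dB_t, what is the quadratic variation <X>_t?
<X>_t = 4*t/9

For an Itô process dX_t = a(t) dt + b(t) dB_t, the quadratic variation is <X>_t = int_0^t b(s)^2 ds (the drift term does not contribute). Here b(s) = 2/3, so
  b(s)^2 = 4/9.
Integrating from 0 to t:
  <X>_t = int_0^t (4/9) ds = 4*t/9.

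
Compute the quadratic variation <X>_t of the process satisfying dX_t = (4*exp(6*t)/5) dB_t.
<X>_t = 4*exp(12*t)/75 - 4/75

For an Itô process dX_t = a(t) dt + b(t) dB_t, the quadratic variation is <X>_t = int_0^t b(s)^2 ds (the drift term does not contribute). Here b(s) = 4*exp(6*s)/5, so
  b(s)^2 = 16*exp(12*s)/25.
Integrating from 0 to t:
  <X>_t = int_0^t (16*exp(12*s)/25) ds = 4*exp(12*t)/75 - 4/75.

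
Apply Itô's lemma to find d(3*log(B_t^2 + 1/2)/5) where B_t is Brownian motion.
d(3*log(B_t^2 + 1/2)/5) = (6*(1 - 2*B_t^2)/(5*(2*B_t^2 + 1)^2)) dt + (12*B_t/(5*(2*B_t^2 + 1))) dB_t

Itô's formula for f(B_t) gives d f(B_t) = f'(B_t) dB_t + (1/2) f''(B_t) dt. Compute derivatives of f(x) = 3*log(x^2 + 1/2)/5:
  f'(x)  = 12*x/(5*(2*x^2 + 1))
  f''(x) = 12*(1 - 2*x^2)/(5*(2*x^2 + 1)^2)
Substitute x = B_t and multiply the f'' term by 1/2:
  drift     = (1/2) * (12*(1 - 2*x^2)/(5*(2*x^2 + 1)^2)) evaluated at B_t = 6*(1 - 2*B_t^2)/(5*(2*B_t^2 + 1)^2)
  diffusion = (12*x/(5*(2*x^2 + 1))) evaluated at B_t = 12*B_t/(5*(2*B_t^2 + 1))
Therefore d(3*log(B_t^2 + 1/2)/5) = (6*(1 - 2*B_t^2)/(5*(2*B_t^2 + 1)^2)) dt + (12*B_t/(5*(2*B_t^2 + 1))) dB_t.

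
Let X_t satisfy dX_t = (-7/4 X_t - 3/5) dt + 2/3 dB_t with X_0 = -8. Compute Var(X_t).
Var(X_t) = 8/63 - 8*exp(-7*t/2)/63

The variance V(t) = Var(X_t) satisfies V'(t) = 2 a V(t) + c^2 with V(0) = 0 (drift coefficient is linear in X, diffusion is constant). With a = -7/4, c = 2/3, the solution is
  V(t) = (c^2 / (2 a)) * (exp(2 a t) - 1)
       = ((2/3)^2 / (2*(-7/4))) * (exp((-7/2) t) - 1)
       = 8/63 - 8*exp(-7*t/2)/63.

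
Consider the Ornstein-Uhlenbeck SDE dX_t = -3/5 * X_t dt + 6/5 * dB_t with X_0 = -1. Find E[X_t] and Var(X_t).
E[X_t] = -exp(-3*t/5); Var(X_t) = 6/5 - 6*exp(-6*t/5)/5

The OU SDE dX = -theta X dt + sigma dB admits the integrating factor exp(theta t): d(exp(theta t) X_t) = sigma exp(theta t) dB_t. Integrating from 0 to t:
  X_t = x_0 * exp(-theta t) + sigma * int_0^t exp(-theta (t-s)) dB_s.
The Itô integral has mean 0 and (by the Itô isometry) variance sigma^2 * int_0^t exp(-2 theta (t - s)) ds = sigma^2 * (1 - exp(-2 theta t)) / (2 theta).
With theta = 3/5, sigma = 6/5, x_0 = -1:
  E[X_t] = -1 * exp(-3/5 t) = -exp(-3*t/5)
  Var(X_t) = (6/5)^2 * (1 - exp(-2*3/5 t)) / (2 * 3/5) = 6/5 - 6*exp(-6*t/5)/5.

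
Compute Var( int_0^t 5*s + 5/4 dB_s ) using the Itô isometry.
Var = 25*t*(16*t^2 + 12*t + 3)/48

The Itô integral of a deterministic integrand f(s) has mean 0 because each increment f(s) * (B_{s+ds} - B_s) has mean 0. By the Itô isometry:
  Var( int_0^t f(s) dB_s ) = E[ (int_0^t f(s) dB_s)^2 ] = int_0^t f(s)^2 ds.
Here f(s) = 5*s + 5/4, so f(s)^2 = 25*(4*s + 1)^2/16. Integrate:
  int_0^t (25*(4*s + 1)^2/16) ds = 25*t*(16*t^2 + 12*t + 3)/48.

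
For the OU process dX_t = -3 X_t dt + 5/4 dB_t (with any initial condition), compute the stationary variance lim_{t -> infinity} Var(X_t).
lim Var(X_t) = 25/96

The OU SDE dX = -theta X dt + sigma dB admits the integrating factor exp(theta t): d(exp(theta t) X_t) = sigma exp(theta t) dB_t. Integrating from 0 to t gives X_t = x_0 * exp(-theta t) + sigma * int_0^t exp(-theta (t-s)) dB_s for any initial x_0. The Itô integral has variance (by the Itô isometry) sigma^2 * int_0^t exp(-2 theta (t - s)) ds = sigma^2 * (1 - exp(-2 theta t)) / (2 theta), independent of x_0.
With theta = 3, sigma = 5/4:
  Var(X_t) = (5/4)^2 * (1 - exp(-2*3 t)) / (2 * 3) = 25/96 - 25*exp(-6*t)/96.
As t -> infinity, exp(-2*3 t) -> 0, so the stationary variance is sigma^2 / (2 theta) = 25/96.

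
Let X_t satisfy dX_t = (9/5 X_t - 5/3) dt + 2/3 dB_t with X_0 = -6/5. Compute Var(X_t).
Var(X_t) = 10*exp(18*t/5)/81 - 10/81

The variance V(t) = Var(X_t) satisfies V'(t) = 2 a V(t) + c^2 with V(0) = 0 (drift coefficient is linear in X, diffusion is constant). With a = 9/5, c = 2/3, the solution is
  V(t) = (c^2 / (2 a)) * (exp(2 a t) - 1)
       = ((2/3)^2 / (2*(9/5))) * (exp((18/5) t) - 1)
       = 10*exp(18*t/5)/81 - 10/81.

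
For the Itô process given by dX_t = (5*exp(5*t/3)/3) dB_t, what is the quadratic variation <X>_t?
<X>_t = 5*exp(10*t/3)/6 - 5/6

For an Itô process dX_t = a(t) dt + b(t) dB_t, the quadratic variation is <X>_t = int_0^t b(s)^2 ds (the drift term does not contribute). Here b(s) = 5*exp(5*s/3)/3, so
  b(s)^2 = 25*exp(10*s/3)/9.
Integrating from 0 to t:
  <X>_t = int_0^t (25*exp(10*s/3)/9) ds = 5*exp(10*t/3)/6 - 5/6.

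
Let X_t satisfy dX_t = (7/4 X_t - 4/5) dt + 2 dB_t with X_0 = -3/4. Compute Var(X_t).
Var(X_t) = 8*exp(7*t/2)/7 - 8/7

The variance V(t) = Var(X_t) satisfies V'(t) = 2 a V(t) + c^2 with V(0) = 0 (drift coefficient is linear in X, diffusion is constant). With a = 7/4, c = 2, the solution is
  V(t) = (c^2 / (2 a)) * (exp(2 a t) - 1)
       = (2^2 / (2*(7/4))) * (exp((7/2) t) - 1)
       = 8*exp(7*t/2)/7 - 8/7.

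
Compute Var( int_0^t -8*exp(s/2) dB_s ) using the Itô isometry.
Var = 64*exp(t) - 64

The Itô integral of a deterministic integrand f(s) has mean 0 because each increment f(s) * (B_{s+ds} - B_s) has mean 0. By the Itô isometry:
  Var( int_0^t f(s) dB_s ) = E[ (int_0^t f(s) dB_s)^2 ] = int_0^t f(s)^2 ds.
Here f(s) = -8*exp(s/2), so f(s)^2 = 64*exp(s). Integrate:
  int_0^t (64*exp(s)) ds = 64*exp(t) - 64.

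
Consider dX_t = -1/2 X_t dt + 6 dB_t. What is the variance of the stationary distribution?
lim Var(X_t) = 36

The OU SDE dX = -theta X dt + sigma dB admits the integrating factor exp(theta t): d(exp(theta t) X_t) = sigma exp(theta t) dB_t. Integrating from 0 to t gives X_t = x_0 * exp(-theta t) + sigma * int_0^t exp(-theta (t-s)) dB_s for any initial x_0. The Itô integral has variance (by the Itô isometry) sigma^2 * int_0^t exp(-2 theta (t - s)) ds = sigma^2 * (1 - exp(-2 theta t)) / (2 theta), independent of x_0.
With theta = 1/2, sigma = 6:
  Var(X_t) = (6)^2 * (1 - exp(-2*1/2 t)) / (2 * 1/2) = 36 - 36*exp(-t).
As t -> infinity, exp(-2*1/2 t) -> 0, so the stationary variance is sigma^2 / (2 theta) = 36.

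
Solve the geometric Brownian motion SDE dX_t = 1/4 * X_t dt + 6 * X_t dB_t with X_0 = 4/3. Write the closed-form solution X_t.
X_t = 4/3 * exp((-71/4) * t + (6) * B_t)

For GBM dX = mu X dt + sigma X dB with X_0 = x_0, apply Itô to Y = log X: dY = (mu - sigma^2/2) dt + sigma dB, so Y_t = log(x_0) + (mu - sigma^2/2) t + sigma B_t and hence X_t = x_0 * exp((mu - sigma^2/2) t + sigma B_t).
With mu = 1/4, sigma = 6, x_0 = 4/3, this gives:
  X_t = 4/3 * exp((-71/4) * t + (6) * B_t).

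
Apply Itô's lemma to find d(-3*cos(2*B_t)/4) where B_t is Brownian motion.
d(-3*cos(2*B_t)/4) = (3*cos(2*B_t)/2) dt + (3*sin(2*B_t)/2) dB_t

Itô's formula for f(B_t) gives d f(B_t) = f'(B_t) dB_t + (1/2) f''(B_t) dt. Compute derivatives of f(x) = -3*cos(2*x)/4:
  f'(x)  = 3*sin(2*x)/2
  f''(x) = 3*cos(2*x)
Substitute x = B_t and multiply the f'' term by 1/2:
  drift     = (1/2) * (3*cos(2*x)) evaluated at B_t = 3*cos(2*B_t)/2
  diffusion = (3*sin(2*x)/2) evaluated at B_t = 3*sin(2*B_t)/2
Therefore d(-3*cos(2*B_t)/4) = (3*cos(2*B_t)/2) dt + (3*sin(2*B_t)/2) dB_t.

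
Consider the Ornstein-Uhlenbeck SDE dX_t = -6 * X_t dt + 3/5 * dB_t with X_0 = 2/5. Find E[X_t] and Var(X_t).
E[X_t] = 2*exp(-6*t)/5; Var(X_t) = 3/100 - 3*exp(-12*t)/100

The OU SDE dX = -theta X dt + sigma dB admits the integrating factor exp(theta t): d(exp(theta t) X_t) = sigma exp(theta t) dB_t. Integrating from 0 to t:
  X_t = x_0 * exp(-theta t) + sigma * int_0^t exp(-theta (t-s)) dB_s.
The Itô integral has mean 0 and (by the Itô isometry) variance sigma^2 * int_0^t exp(-2 theta (t - s)) ds = sigma^2 * (1 - exp(-2 theta t)) / (2 theta).
With theta = 6, sigma = 3/5, x_0 = 2/5:
  E[X_t] = 2/5 * exp(-6 t) = 2*exp(-6*t)/5
  Var(X_t) = (3/5)^2 * (1 - exp(-2*6 t)) / (2 * 6) = 3/100 - 3*exp(-12*t)/100.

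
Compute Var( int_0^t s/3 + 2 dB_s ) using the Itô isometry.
Var = t*(t^2 + 18*t + 108)/27

The Itô integral of a deterministic integrand f(s) has mean 0 because each increment f(s) * (B_{s+ds} - B_s) has mean 0. By the Itô isometry:
  Var( int_0^t f(s) dB_s ) = E[ (int_0^t f(s) dB_s)^2 ] = int_0^t f(s)^2 ds.
Here f(s) = s/3 + 2, so f(s)^2 = (s + 6)^2/9. Integrate:
  int_0^t ((s + 6)^2/9) ds = t*(t^2 + 18*t + 108)/27.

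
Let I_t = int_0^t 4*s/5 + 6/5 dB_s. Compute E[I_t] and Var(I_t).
E[I_t] = 0; Var(I_t) = 4*t*(4*t^2 + 18*t + 27)/75

The Itô integral of a deterministic integrand f(s) has mean 0 because each increment f(s) * (B_{s+ds} - B_s) has mean 0. By the Itô isometry:
  Var( int_0^t f(s) dB_s ) = E[ (int_0^t f(s) dB_s)^2 ] = int_0^t f(s)^2 ds.
Here f(s) = 4*s/5 + 6/5, so f(s)^2 = 4*(2*s + 3)^2/25. Integrate:
  int_0^t (4*(2*s + 3)^2/25) ds = 4*t*(4*t^2 + 18*t + 27)/75.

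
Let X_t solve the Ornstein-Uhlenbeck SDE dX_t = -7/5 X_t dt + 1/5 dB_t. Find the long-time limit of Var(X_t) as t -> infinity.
lim Var(X_t) = 1/70

The OU SDE dX = -theta X dt + sigma dB admits the integrating factor exp(theta t): d(exp(theta t) X_t) = sigma exp(theta t) dB_t. Integrating from 0 to t gives X_t = x_0 * exp(-theta t) + sigma * int_0^t exp(-theta (t-s)) dB_s for any initial x_0. The Itô integral has variance (by the Itô isometry) sigma^2 * int_0^t exp(-2 theta (t - s)) ds = sigma^2 * (1 - exp(-2 theta t)) / (2 theta), independent of x_0.
With theta = 7/5, sigma = 1/5:
  Var(X_t) = (1/5)^2 * (1 - exp(-2*7/5 t)) / (2 * 7/5) = 1/70 - exp(-14*t/5)/70.
As t -> infinity, exp(-2*7/5 t) -> 0, so the stationary variance is sigma^2 / (2 theta) = 1/70.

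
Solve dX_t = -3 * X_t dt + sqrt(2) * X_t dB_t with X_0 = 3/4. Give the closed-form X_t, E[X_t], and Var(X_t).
X_t = 3/4 * exp((-4) t + (sqrt(2)) B_t); E[X_t] = 3*exp(-3*t)/4; Var(X_t) = (9*exp(2*t) - 9)*exp(-6*t)/16

For GBM dX = mu X dt + sigma X dB with X_0 = x_0, apply Itô to Y = log X: dY = (mu - sigma^2/2) dt + sigma dB, so Y_t = log(x_0) + (mu - sigma^2/2) t + sigma B_t and hence X_t = x_0 * exp((mu - sigma^2/2) t + sigma B_t).
With mu = -3, sigma = sqrt(2), x_0 = 3/4, this gives:
  X_t = 3/4 * exp((-4) * t + (sqrt(2)) * B_t).
Since sigma*B_t ~ Normal(0, sigma^2 t), E[exp(sigma*B_t)] = exp(sigma^2 t / 2); so E[X_t] = x_0 * exp((mu - sigma^2/2) t) * exp(sigma^2 t / 2) = x_0 * exp(mu t) = 3*exp(-3*t)/4.
Var(X_t) = E[X_t^2] - (E[X_t])^2 = x_0^2 * exp(2 mu t) * (exp(sigma^2 t) - 1) = (9*exp(2*t) - 9)*exp(-6*t)/16.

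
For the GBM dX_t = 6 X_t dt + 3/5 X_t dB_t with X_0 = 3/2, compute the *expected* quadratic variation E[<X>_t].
E[<X>_t] = 27*exp(309*t/25)/412 - 27/412

<X>_t = int_0^t ((3/5) * X_s)^2 ds. Taking expectation inside the integral: E[<X>_t] = (3/5)^2 * int_0^t E[X_s^2] ds. For GBM, E[X_s^2] = x_0^2 * exp((2 mu + sigma^2) s). Integrating:
  E[<X>_t] = (3/5)^2 * (3/2)^2 * (exp((2*6 + (3/5)^2) t) - 1) / (2*6 + (3/5)^2)
           = (3/5)^2 * (3/2)^2 * (exp((309/25) t) - 1) / (309/25) = 27*exp(309*t/25)/412 - 27/412.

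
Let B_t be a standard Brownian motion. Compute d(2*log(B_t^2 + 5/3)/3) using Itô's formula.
d(2*log(B_t^2 + 5/3)/3) = (2*(5 - 3*B_t^2)/(3*B_t^2 + 5)^2) dt + (4*B_t/(3*B_t^2 + 5)) dB_t

Itô's formula for f(B_t) gives d f(B_t) = f'(B_t) dB_t + (1/2) f''(B_t) dt. Compute derivatives of f(x) = 2*log(x^2 + 5/3)/3:
  f'(x)  = 4*x/(3*x^2 + 5)
  f''(x) = 4*(5 - 3*x^2)/(3*x^2 + 5)^2
Substitute x = B_t and multiply the f'' term by 1/2:
  drift     = (1/2) * (4*(5 - 3*x^2)/(3*x^2 + 5)^2) evaluated at B_t = 2*(5 - 3*B_t^2)/(3*B_t^2 + 5)^2
  diffusion = (4*x/(3*x^2 + 5)) evaluated at B_t = 4*B_t/(3*B_t^2 + 5)
Therefore d(2*log(B_t^2 + 5/3)/3) = (2*(5 - 3*B_t^2)/(3*B_t^2 + 5)^2) dt + (4*B_t/(3*B_t^2 + 5)) dB_t.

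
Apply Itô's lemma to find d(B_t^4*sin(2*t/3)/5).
d(B_t^4*sin(2*t/3)/5) = (2*B_t^2*(B_t^2*cos(2*t/3) + 9*sin(2*t/3))/15) dt + (4*B_t^3*sin(2*t/3)/5) dB_t

Itô's formula for f(t, x): d f(t, B_t) = (f_t + (1/2) f_xx) dt + f_x dB_t. Compute partials of f(t, x) = x^4*sin(2*t/3)/5:
  f_t(t,x)  = 2*x^4*cos(2*t/3)/15
  f_x(t,x)  = 4*x^3*sin(2*t/3)/5
  f_xx(t,x) = 12*x^2*sin(2*t/3)/5
Assemble drift = f_t + (1/2) f_xx = 2*x^2*(x^2*cos(2*t/3) + 9*sin(2*t/3))/15 and diffusion = f_x = 4*x^3*sin(2*t/3)/5. Substituting x = B_t:
  d(B_t^4*sin(2*t/3)/5) = (2*B_t^2*(B_t^2*cos(2*t/3) + 9*sin(2*t/3))/15) dt + (4*B_t^3*sin(2*t/3)/5) dB_t.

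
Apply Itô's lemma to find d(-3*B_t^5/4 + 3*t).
d(-3*B_t^5/4 + 3*t) = (3 - 15*B_t^3/2) dt + (-15*B_t^4/4) dB_t

Itô's formula for f(t, x): d f(t, B_t) = (f_t + (1/2) f_xx) dt + f_x dB_t. Compute partials of f(t, x) = 3*t - 3*x^5/4:
  f_t(t,x)  = 3
  f_x(t,x)  = -15*x^4/4
  f_xx(t,x) = -15*x^3
Assemble drift = f_t + (1/2) f_xx = 3 - 15*x^3/2 and diffusion = f_x = -15*x^4/4. Substituting x = B_t:
  d(-3*B_t^5/4 + 3*t) = (3 - 15*B_t^3/2) dt + (-15*B_t^4/4) dB_t.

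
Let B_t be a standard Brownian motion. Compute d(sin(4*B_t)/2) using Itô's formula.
d(sin(4*B_t)/2) = (-4*sin(4*B_t)) dt + (2*cos(4*B_t)) dB_t

Itô's formula for f(B_t) gives d f(B_t) = f'(B_t) dB_t + (1/2) f''(B_t) dt. Compute derivatives of f(x) = sin(4*x)/2:
  f'(x)  = 2*cos(4*x)
  f''(x) = -8*sin(4*x)
Substitute x = B_t and multiply the f'' term by 1/2:
  drift     = (1/2) * (-8*sin(4*x)) evaluated at B_t = -4*sin(4*B_t)
  diffusion = (2*cos(4*x)) evaluated at B_t = 2*cos(4*B_t)
Therefore d(sin(4*B_t)/2) = (-4*sin(4*B_t)) dt + (2*cos(4*B_t)) dB_t.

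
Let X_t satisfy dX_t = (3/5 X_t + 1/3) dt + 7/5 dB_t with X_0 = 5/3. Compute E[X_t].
E[X_t] = 20*exp(3*t/5)/9 - 5/9

Taking expectations and using E[dB_t] = 0, the mean m(t) = E[X_t] satisfies the ODE m'(t) = a m(t) + b with m(0) = x_0. With a = 3/5, b = 1/3, x_0 = 5/3, the solution is
  m(t) = x_0 * exp(a t) + (b/a) * (exp(a t) - 1)
       = (5/3) * exp((3/5) t) + ((1/3)/(3/5)) * (exp((3/5) t) - 1)
       = 20*exp(3*t/5)/9 - 5/9.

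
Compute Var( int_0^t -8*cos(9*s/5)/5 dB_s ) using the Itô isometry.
Var = 32*t/25 + 16*sin(18*t/5)/45

The Itô integral of a deterministic integrand f(s) has mean 0 because each increment f(s) * (B_{s+ds} - B_s) has mean 0. By the Itô isometry:
  Var( int_0^t f(s) dB_s ) = E[ (int_0^t f(s) dB_s)^2 ] = int_0^t f(s)^2 ds.
Here f(s) = -8*cos(9*s/5)/5, so f(s)^2 = 64*cos(9*s/5)^2/25. Integrate:
  int_0^t (64*cos(9*s/5)^2/25) ds = 32*t/25 + 16*sin(18*t/5)/45.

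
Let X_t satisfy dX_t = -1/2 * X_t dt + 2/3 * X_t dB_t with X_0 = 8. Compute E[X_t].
E[X_t] = 8*exp(-t/2)

For GBM dX = mu X dt + sigma X dB with X_0 = x_0, apply Itô to Y = log X: dY = (mu - sigma^2/2) dt + sigma dB, so Y_t = log(x_0) + (mu - sigma^2/2) t + sigma B_t and hence X_t = x_0 * exp((mu - sigma^2/2) t + sigma B_t).
With mu = -1/2, sigma = 2/3, x_0 = 8, this gives:
  X_t = 8 * exp((-13/18) * t + (2/3) * B_t).
Since sigma*B_t ~ Normal(0, sigma^2 t), E[exp(sigma*B_t)] = exp(sigma^2 t / 2); so E[X_t] = x_0 * exp((mu - sigma^2/2) t) * exp(sigma^2 t / 2) = x_0 * exp(mu t) = 8*exp(-t/2).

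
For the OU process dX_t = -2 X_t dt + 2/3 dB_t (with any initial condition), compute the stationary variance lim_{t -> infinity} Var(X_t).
lim Var(X_t) = 1/9

The OU SDE dX = -theta X dt + sigma dB admits the integrating factor exp(theta t): d(exp(theta t) X_t) = sigma exp(theta t) dB_t. Integrating from 0 to t gives X_t = x_0 * exp(-theta t) + sigma * int_0^t exp(-theta (t-s)) dB_s for any initial x_0. The Itô integral has variance (by the Itô isometry) sigma^2 * int_0^t exp(-2 theta (t - s)) ds = sigma^2 * (1 - exp(-2 theta t)) / (2 theta), independent of x_0.
With theta = 2, sigma = 2/3:
  Var(X_t) = (2/3)^2 * (1 - exp(-2*2 t)) / (2 * 2) = 1/9 - exp(-4*t)/9.
As t -> infinity, exp(-2*2 t) -> 0, so the stationary variance is sigma^2 / (2 theta) = 1/9.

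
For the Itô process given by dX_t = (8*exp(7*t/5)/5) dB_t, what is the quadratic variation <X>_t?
<X>_t = 32*exp(14*t/5)/35 - 32/35

For an Itô process dX_t = a(t) dt + b(t) dB_t, the quadratic variation is <X>_t = int_0^t b(s)^2 ds (the drift term does not contribute). Here b(s) = 8*exp(7*s/5)/5, so
  b(s)^2 = 64*exp(14*s/5)/25.
Integrating from 0 to t:
  <X>_t = int_0^t (64*exp(14*s/5)/25) ds = 32*exp(14*t/5)/35 - 32/35.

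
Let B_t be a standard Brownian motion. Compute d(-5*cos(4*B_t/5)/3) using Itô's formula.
d(-5*cos(4*B_t/5)/3) = (8*cos(4*B_t/5)/15) dt + (4*sin(4*B_t/5)/3) dB_t

Itô's formula for f(B_t) gives d f(B_t) = f'(B_t) dB_t + (1/2) f''(B_t) dt. Compute derivatives of f(x) = -5*cos(4*x/5)/3:
  f'(x)  = 4*sin(4*x/5)/3
  f''(x) = 16*cos(4*x/5)/15
Substitute x = B_t and multiply the f'' term by 1/2:
  drift     = (1/2) * (16*cos(4*x/5)/15) evaluated at B_t = 8*cos(4*B_t/5)/15
  diffusion = (4*sin(4*x/5)/3) evaluated at B_t = 4*sin(4*B_t/5)/3
Therefore d(-5*cos(4*B_t/5)/3) = (8*cos(4*B_t/5)/15) dt + (4*sin(4*B_t/5)/3) dB_t.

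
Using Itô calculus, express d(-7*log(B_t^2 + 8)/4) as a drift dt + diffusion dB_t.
d(-7*log(B_t^2 + 8)/4) = (7*(B_t^2 - 8)/(4*(B_t^2 + 8)^2)) dt + (-7*B_t/(2*B_t^2 + 16)) dB_t

Itô's formula for f(B_t) gives d f(B_t) = f'(B_t) dB_t + (1/2) f''(B_t) dt. Compute derivatives of f(x) = -7*log(x^2 + 8)/4:
  f'(x)  = -7*x/(2*x^2 + 16)
  f''(x) = 7*(x^2 - 8)/(2*(x^2 + 8)^2)
Substitute x = B_t and multiply the f'' term by 1/2:
  drift     = (1/2) * (7*(x^2 - 8)/(2*(x^2 + 8)^2)) evaluated at B_t = 7*(B_t^2 - 8)/(4*(B_t^2 + 8)^2)
  diffusion = (-7*x/(2*x^2 + 16)) evaluated at B_t = -7*B_t/(2*B_t^2 + 16)
Therefore d(-7*log(B_t^2 + 8)/4) = (7*(B_t^2 - 8)/(4*(B_t^2 + 8)^2)) dt + (-7*B_t/(2*B_t^2 + 16)) dB_t.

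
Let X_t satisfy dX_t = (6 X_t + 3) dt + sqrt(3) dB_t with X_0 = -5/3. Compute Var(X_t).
Var(X_t) = exp(12*t)/4 - 1/4

The variance V(t) = Var(X_t) satisfies V'(t) = 2 a V(t) + c^2 with V(0) = 0 (drift coefficient is linear in X, diffusion is constant). With a = 6, c = sqrt(3), the solution is
  V(t) = (c^2 / (2 a)) * (exp(2 a t) - 1)
       = (sqrt(3)^2 / (2*6)) * (exp(12 t) - 1)
       = exp(12*t)/4 - 1/4.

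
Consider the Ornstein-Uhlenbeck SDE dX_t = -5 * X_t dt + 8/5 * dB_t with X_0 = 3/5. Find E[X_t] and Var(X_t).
E[X_t] = 3*exp(-5*t)/5; Var(X_t) = 32/125 - 32*exp(-10*t)/125

The OU SDE dX = -theta X dt + sigma dB admits the integrating factor exp(theta t): d(exp(theta t) X_t) = sigma exp(theta t) dB_t. Integrating from 0 to t:
  X_t = x_0 * exp(-theta t) + sigma * int_0^t exp(-theta (t-s)) dB_s.
The Itô integral has mean 0 and (by the Itô isometry) variance sigma^2 * int_0^t exp(-2 theta (t - s)) ds = sigma^2 * (1 - exp(-2 theta t)) / (2 theta).
With theta = 5, sigma = 8/5, x_0 = 3/5:
  E[X_t] = 3/5 * exp(-5 t) = 3*exp(-5*t)/5
  Var(X_t) = (8/5)^2 * (1 - exp(-2*5 t)) / (2 * 5) = 32/125 - 32*exp(-10*t)/125.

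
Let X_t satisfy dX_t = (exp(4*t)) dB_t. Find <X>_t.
<X>_t = exp(8*t)/8 - 1/8

For an Itô process dX_t = a(t) dt + b(t) dB_t, the quadratic variation is <X>_t = int_0^t b(s)^2 ds (the drift term does not contribute). Here b(s) = exp(4*s), so
  b(s)^2 = exp(8*s).
Integrating from 0 to t:
  <X>_t = int_0^t (exp(8*s)) ds = exp(8*t)/8 - 1/8.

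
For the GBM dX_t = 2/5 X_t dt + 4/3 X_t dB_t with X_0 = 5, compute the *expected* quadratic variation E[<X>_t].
E[<X>_t] = 500*exp(116*t/45)/29 - 500/29

<X>_t = int_0^t ((4/3) * X_s)^2 ds. Taking expectation inside the integral: E[<X>_t] = (4/3)^2 * int_0^t E[X_s^2] ds. For GBM, E[X_s^2] = x_0^2 * exp((2 mu + sigma^2) s). Integrating:
  E[<X>_t] = (4/3)^2 * 5^2 * (exp((2*(2/5) + (4/3)^2) t) - 1) / (2*(2/5) + (4/3)^2)
           = (4/3)^2 * 5^2 * (exp((116/45) t) - 1) / (116/45) = 500*exp(116*t/45)/29 - 500/29.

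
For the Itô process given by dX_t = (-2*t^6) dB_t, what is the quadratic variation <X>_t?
<X>_t = 4*t^13/13

For an Itô process dX_t = a(t) dt + b(t) dB_t, the quadratic variation is <X>_t = int_0^t b(s)^2 ds (the drift term does not contribute). Here b(s) = -2*s^6, so
  b(s)^2 = 4*s^12.
Integrating from 0 to t:
  <X>_t = int_0^t (4*s^12) ds = 4*t^13/13.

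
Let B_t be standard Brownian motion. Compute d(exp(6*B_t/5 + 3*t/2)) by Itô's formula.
d(exp(6*B_t/5 + 3*t/2)) = (111*exp(6*B_t/5 + 3*t/2)/50) dt + (6*exp(6*B_t/5 + 3*t/2)/5) dB_t

Itô's formula for f(t, x): d f(t, B_t) = (f_t + (1/2) f_xx) dt + f_x dB_t. Compute partials of f(t, x) = exp(3*t/2 + 6*x/5):
  f_t(t,x)  = 3*exp(3*t/2 + 6*x/5)/2
  f_x(t,x)  = 6*exp(3*t/2 + 6*x/5)/5
  f_xx(t,x) = 36*exp(3*t/2 + 6*x/5)/25
Assemble drift = f_t + (1/2) f_xx = 111*exp(3*t/2 + 6*x/5)/50 and diffusion = f_x = 6*exp(3*t/2 + 6*x/5)/5. Substituting x = B_t:
  d(exp(6*B_t/5 + 3*t/2)) = (111*exp(6*B_t/5 + 3*t/2)/50) dt + (6*exp(6*B_t/5 + 3*t/2)/5) dB_t.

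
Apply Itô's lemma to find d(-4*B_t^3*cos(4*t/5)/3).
d(-4*B_t^3*cos(4*t/5)/3) = (4*B_t*(4*B_t^2*sin(4*t/5)/15 - cos(4*t/5))) dt + (-4*B_t^2*cos(4*t/5)) dB_t

Itô's formula for f(t, x): d f(t, B_t) = (f_t + (1/2) f_xx) dt + f_x dB_t. Compute partials of f(t, x) = -4*x^3*cos(4*t/5)/3:
  f_t(t,x)  = 16*x^3*sin(4*t/5)/15
  f_x(t,x)  = -4*x^2*cos(4*t/5)
  f_xx(t,x) = -8*x*cos(4*t/5)
Assemble drift = f_t + (1/2) f_xx = 4*x*(4*x^2*sin(4*t/5)/15 - cos(4*t/5)) and diffusion = f_x = -4*x^2*cos(4*t/5). Substituting x = B_t:
  d(-4*B_t^3*cos(4*t/5)/3) = (4*B_t*(4*B_t^2*sin(4*t/5)/15 - cos(4*t/5))) dt + (-4*B_t^2*cos(4*t/5)) dB_t.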